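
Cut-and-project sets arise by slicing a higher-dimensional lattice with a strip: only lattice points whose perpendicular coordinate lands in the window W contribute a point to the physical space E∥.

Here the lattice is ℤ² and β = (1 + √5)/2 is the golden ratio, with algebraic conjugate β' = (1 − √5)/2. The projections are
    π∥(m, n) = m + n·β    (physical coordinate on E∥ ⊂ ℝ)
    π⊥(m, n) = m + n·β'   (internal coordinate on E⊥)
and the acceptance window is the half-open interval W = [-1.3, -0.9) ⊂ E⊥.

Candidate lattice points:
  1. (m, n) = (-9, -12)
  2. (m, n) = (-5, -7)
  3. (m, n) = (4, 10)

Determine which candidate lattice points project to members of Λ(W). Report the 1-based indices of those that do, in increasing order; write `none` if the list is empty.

Compute β' = (1−√5)/2 = -0.618034, so π⊥(m,n) = m -0.618034·n.
[1] lift (-9,-12): star map gives -1.583592; window check -1.3 ≤ -1.583592 < -0.9 is false → out
[2] lift (-5,-7): star map gives -0.673762; window check -1.3 ≤ -0.673762 < -0.9 is false → out
[3] lift (4,10): star map gives -2.180340; window check -1.3 ≤ -2.180340 < -0.9 is false → out

none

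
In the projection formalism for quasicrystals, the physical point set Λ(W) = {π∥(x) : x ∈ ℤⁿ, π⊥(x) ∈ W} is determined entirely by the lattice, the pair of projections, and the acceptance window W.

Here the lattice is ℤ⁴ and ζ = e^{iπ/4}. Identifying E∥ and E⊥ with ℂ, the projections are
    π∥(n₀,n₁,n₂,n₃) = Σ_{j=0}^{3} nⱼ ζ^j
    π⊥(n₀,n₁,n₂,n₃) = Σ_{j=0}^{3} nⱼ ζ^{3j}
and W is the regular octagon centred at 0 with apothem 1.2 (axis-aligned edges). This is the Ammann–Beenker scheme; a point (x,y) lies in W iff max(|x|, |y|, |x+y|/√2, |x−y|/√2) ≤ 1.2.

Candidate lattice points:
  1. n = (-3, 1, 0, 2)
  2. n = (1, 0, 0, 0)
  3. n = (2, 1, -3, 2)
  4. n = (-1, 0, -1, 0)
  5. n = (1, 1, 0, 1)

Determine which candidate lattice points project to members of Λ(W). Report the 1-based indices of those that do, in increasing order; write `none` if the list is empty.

2

π⊥(n) = n₀ + n₁ζ³ + n₂ζ⁶ + n₃ζ⁹ where ζ = e^{iπ/4}.
candidate 1: n = (-3, 1, 0, 2) → π⊥ ≈ (-2.2929, +2.1213); max(|x|,|y|,|x±y|/√2) = 3.1213 > 1.2 ⇒ ∉ W
candidate 2: n = (1, 0, 0, 0) → π⊥ ≈ (+1.0000, +0.0000); max(|x|,|y|,|x±y|/√2) = 1.0000 ≤ 1.2 ⇒ ∈ W
candidate 3: n = (2, 1, -3, 2) → π⊥ ≈ (+2.7071, +5.1213); max(|x|,|y|,|x±y|/√2) = 5.5355 > 1.2 ⇒ ∉ W
candidate 4: n = (-1, 0, -1, 0) → π⊥ ≈ (-1.0000, +1.0000); max(|x|,|y|,|x±y|/√2) = 1.4142 > 1.2 ⇒ ∉ W
candidate 5: n = (1, 1, 0, 1) → π⊥ ≈ (+1.0000, +1.4142); max(|x|,|y|,|x±y|/√2) = 1.7071 > 1.2 ⇒ ∉ W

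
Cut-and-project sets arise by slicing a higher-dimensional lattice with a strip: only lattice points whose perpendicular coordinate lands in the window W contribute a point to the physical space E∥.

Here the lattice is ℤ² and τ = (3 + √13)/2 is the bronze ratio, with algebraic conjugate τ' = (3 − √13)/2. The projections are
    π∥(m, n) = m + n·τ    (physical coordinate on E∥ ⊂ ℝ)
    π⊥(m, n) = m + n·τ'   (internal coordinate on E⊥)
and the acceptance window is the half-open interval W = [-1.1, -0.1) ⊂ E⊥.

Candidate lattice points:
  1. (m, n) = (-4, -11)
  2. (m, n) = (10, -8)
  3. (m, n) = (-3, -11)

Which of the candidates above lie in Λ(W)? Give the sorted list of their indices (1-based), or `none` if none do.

Compute τ' = (3−√13)/2 = -0.302776, so π⊥(m,n) = m -0.302776·n.
[1] lift (-4,-11): star map gives -0.669468; window check -1.1 ≤ -0.669468 < -0.1 is true → IN Λ
[2] lift (10,-8): star map gives 12.422205; window check -1.1 ≤ 12.422205 < -0.1 is false → out
[3] lift (-3,-11): star map gives 0.330532; window check -1.1 ≤ 0.330532 < -0.1 is false → out

1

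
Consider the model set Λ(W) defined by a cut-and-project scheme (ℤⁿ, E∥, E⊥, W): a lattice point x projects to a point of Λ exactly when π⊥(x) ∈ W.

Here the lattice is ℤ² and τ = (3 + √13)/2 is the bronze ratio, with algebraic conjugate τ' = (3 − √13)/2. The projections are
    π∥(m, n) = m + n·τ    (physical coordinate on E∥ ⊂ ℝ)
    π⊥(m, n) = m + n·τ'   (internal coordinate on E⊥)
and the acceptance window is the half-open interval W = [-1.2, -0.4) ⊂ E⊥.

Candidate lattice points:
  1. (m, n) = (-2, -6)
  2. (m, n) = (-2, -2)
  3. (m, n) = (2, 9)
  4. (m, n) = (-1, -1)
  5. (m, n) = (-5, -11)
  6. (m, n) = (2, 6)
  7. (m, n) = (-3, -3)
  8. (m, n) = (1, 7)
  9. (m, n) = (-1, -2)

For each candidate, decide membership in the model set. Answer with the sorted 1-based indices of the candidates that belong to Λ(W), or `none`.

τ' = (3−√13)/2 ≈ -0.302776.
#1 (-2,-6): internal coord -2 + (-6)·τ' = -0.183346; -0.183346 ∉ [-1.2, -0.4) → out
#2 (-2,-2): internal coord -2 + (-2)·τ' = -1.394449; -1.394449 ∉ [-1.2, -0.4) → out
#3 (2,9): internal coord 2 + (9)·τ' = -0.724981; -0.724981 ∈ [-1.2, -0.4) → IN Λ
#4 (-1,-1): internal coord -1 + (-1)·τ' = -0.697224; -0.697224 ∈ [-1.2, -0.4) → IN Λ
#5 (-5,-11): internal coord -5 + (-11)·τ' = -1.669468; -1.669468 ∉ [-1.2, -0.4) → out
#6 (2,6): internal coord 2 + (6)·τ' = +0.183346; +0.183346 ∉ [-1.2, -0.4) → out
#7 (-3,-3): internal coord -3 + (-3)·τ' = -2.091673; -2.091673 ∉ [-1.2, -0.4) → out
#8 (1,7): internal coord 1 + (7)·τ' = -1.119429; -1.119429 ∈ [-1.2, -0.4) → IN Λ
#9 (-1,-2): internal coord -1 + (-2)·τ' = -0.394449; -0.394449 ∉ [-1.2, -0.4) → out

3, 4, 8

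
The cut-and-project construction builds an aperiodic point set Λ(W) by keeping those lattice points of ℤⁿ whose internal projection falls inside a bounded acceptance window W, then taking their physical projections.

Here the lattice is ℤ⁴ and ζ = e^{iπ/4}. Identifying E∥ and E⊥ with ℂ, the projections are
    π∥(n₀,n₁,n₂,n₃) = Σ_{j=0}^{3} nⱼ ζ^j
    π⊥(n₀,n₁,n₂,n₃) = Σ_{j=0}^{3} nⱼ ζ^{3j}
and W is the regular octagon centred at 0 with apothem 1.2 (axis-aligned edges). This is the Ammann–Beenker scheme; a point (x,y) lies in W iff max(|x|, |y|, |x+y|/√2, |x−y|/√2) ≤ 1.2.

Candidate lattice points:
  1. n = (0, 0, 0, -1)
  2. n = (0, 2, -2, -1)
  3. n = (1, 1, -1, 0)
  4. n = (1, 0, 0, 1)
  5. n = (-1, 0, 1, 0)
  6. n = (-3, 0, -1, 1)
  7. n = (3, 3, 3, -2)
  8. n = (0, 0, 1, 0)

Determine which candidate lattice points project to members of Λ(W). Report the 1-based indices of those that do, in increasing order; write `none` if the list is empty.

π⊥(n) = n₀ + n₁ζ³ + n₂ζ⁶ + n₃ζ⁹ where ζ = e^{iπ/4}.
#1 (0, 0, 0, -1): internal (-0.707107, -0.707107); octagon support 1.000000 vs apothem 1.2 → ∈ W
#2 (0, 2, -2, -1): internal (-2.121320, 2.707107); octagon support 3.414214 vs apothem 1.2 → ∉ W
#3 (1, 1, -1, 0): internal (0.292893, 1.707107); octagon support 1.707107 vs apothem 1.2 → ∉ W
#4 (1, 0, 0, 1): internal (1.707107, 0.707107); octagon support 1.707107 vs apothem 1.2 → ∉ W
#5 (-1, 0, 1, 0): internal (-1.000000, -1.000000); octagon support 1.414214 vs apothem 1.2 → ∉ W
#6 (-3, 0, -1, 1): internal (-2.292893, 1.707107); octagon support 2.828427 vs apothem 1.2 → ∉ W
#7 (3, 3, 3, -2): internal (-0.535534, -2.292893); octagon support 2.292893 vs apothem 1.2 → ∉ W
#8 (0, 0, 1, 0): internal (0.000000, -1.000000); octagon support 1.000000 vs apothem 1.2 → ∈ W

1, 8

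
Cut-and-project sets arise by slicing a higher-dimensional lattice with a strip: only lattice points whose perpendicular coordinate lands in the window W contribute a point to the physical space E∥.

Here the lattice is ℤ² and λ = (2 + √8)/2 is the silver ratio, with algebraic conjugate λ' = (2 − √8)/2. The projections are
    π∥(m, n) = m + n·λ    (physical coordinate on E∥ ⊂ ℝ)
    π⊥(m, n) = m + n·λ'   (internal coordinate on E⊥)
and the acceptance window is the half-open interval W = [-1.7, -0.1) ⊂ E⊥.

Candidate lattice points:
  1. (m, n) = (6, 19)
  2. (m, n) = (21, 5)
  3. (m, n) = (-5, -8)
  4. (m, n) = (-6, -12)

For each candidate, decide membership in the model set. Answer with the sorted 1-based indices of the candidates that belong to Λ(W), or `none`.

3, 4

λ' = (2−√8)/2 ≈ -0.414214.
#1 (6,19): internal coord 6 + (19)·λ' = -1.870058; -1.870058 ∉ [-1.7, -0.1) → out
#2 (21,5): internal coord 21 + (5)·λ' = +18.928932; +18.928932 ∉ [-1.7, -0.1) → out
#3 (-5,-8): internal coord -5 + (-8)·λ' = -1.686292; -1.686292 ∈ [-1.7, -0.1) → IN Λ
#4 (-6,-12): internal coord -6 + (-12)·λ' = -1.029437; -1.029437 ∈ [-1.7, -0.1) → IN Λ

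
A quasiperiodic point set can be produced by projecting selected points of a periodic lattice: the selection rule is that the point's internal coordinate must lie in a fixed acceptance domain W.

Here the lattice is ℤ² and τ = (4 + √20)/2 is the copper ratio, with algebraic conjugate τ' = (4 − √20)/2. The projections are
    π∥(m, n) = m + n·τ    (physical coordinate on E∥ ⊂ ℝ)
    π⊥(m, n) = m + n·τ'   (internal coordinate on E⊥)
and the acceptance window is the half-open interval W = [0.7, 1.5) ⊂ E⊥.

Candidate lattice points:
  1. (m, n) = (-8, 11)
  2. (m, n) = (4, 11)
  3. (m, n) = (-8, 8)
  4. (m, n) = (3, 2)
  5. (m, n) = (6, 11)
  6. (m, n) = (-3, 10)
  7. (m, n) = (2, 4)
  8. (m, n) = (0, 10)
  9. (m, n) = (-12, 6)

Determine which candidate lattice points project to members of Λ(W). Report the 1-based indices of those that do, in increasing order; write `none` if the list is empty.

Numerically τ ≈ 4.23607 and τ' = −1/τ ≈ -0.23607.
[1] lift (-8,11): star map gives -10.59675; window check 0.7 ≤ -10.59675 < 1.5 is false → out
[2] lift (4,11): star map gives 1.40325; window check 0.7 ≤ 1.40325 < 1.5 is true → IN Λ
[3] lift (-8,8): star map gives -9.88854; window check 0.7 ≤ -9.88854 < 1.5 is false → out
[4] lift (3,2): star map gives 2.52786; window check 0.7 ≤ 2.52786 < 1.5 is false → out
[5] lift (6,11): star map gives 3.40325; window check 0.7 ≤ 3.40325 < 1.5 is false → out
[6] lift (-3,10): star map gives -5.36068; window check 0.7 ≤ -5.36068 < 1.5 is false → out
[7] lift (2,4): star map gives 1.05573; window check 0.7 ≤ 1.05573 < 1.5 is true → IN Λ
[8] lift (0,10): star map gives -2.36068; window check 0.7 ≤ -2.36068 < 1.5 is false → out
[9] lift (-12,6): star map gives -13.41641; window check 0.7 ≤ -13.41641 < 1.5 is false → out

2, 7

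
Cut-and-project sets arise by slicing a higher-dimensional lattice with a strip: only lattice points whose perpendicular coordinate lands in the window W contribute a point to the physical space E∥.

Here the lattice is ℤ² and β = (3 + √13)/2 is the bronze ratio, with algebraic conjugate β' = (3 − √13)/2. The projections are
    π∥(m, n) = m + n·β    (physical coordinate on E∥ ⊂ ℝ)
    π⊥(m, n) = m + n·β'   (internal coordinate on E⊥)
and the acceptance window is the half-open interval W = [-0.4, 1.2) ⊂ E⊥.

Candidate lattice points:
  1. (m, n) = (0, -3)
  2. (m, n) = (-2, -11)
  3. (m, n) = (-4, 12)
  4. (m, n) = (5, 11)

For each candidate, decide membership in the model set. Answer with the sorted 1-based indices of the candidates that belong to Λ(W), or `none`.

Numerically β ≈ 3.30278 and β' = −1/β ≈ -0.30278.
[1] lift (0,-3): star map gives 0.90833; window check -0.4 ≤ 0.90833 < 1.2 is true → IN Λ
[2] lift (-2,-11): star map gives 1.33053; window check -0.4 ≤ 1.33053 < 1.2 is false → out
[3] lift (-4,12): star map gives -7.63331; window check -0.4 ≤ -7.63331 < 1.2 is false → out
[4] lift (5,11): star map gives 1.66947; window check -0.4 ≤ 1.66947 < 1.2 is false → out

1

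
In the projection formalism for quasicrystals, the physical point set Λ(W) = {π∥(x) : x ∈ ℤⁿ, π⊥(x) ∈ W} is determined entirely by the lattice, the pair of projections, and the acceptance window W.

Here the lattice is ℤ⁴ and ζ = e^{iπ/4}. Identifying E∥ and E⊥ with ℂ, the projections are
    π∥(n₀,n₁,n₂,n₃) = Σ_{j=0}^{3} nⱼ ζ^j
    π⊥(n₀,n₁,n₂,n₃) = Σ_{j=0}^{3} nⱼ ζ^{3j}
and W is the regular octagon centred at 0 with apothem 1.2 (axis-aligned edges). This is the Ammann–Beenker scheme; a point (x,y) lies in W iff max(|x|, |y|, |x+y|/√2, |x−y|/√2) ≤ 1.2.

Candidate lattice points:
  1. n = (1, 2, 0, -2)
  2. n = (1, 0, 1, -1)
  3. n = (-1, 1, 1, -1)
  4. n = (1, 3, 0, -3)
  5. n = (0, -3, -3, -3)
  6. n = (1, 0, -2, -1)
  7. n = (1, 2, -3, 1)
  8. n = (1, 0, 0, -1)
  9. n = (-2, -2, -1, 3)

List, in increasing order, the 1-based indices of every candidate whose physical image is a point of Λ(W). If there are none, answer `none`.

8

With ζ = e^{iπ/4} the internal vectors are ζ^0,ζ^3,ζ^6,ζ^9.
candidate 1: n = (1, 2, 0, -2) → π⊥ ≈ (-1.8284, +0.0000); max(|x|,|y|,|x±y|/√2) = 1.8284 > 1.2 ⇒ ∉ W
candidate 2: n = (1, 0, 1, -1) → π⊥ ≈ (+0.2929, -1.7071); max(|x|,|y|,|x±y|/√2) = 1.7071 > 1.2 ⇒ ∉ W
candidate 3: n = (-1, 1, 1, -1) → π⊥ ≈ (-2.4142, -1.0000); max(|x|,|y|,|x±y|/√2) = 2.4142 > 1.2 ⇒ ∉ W
candidate 4: n = (1, 3, 0, -3) → π⊥ ≈ (-3.2426, +0.0000); max(|x|,|y|,|x±y|/√2) = 3.2426 > 1.2 ⇒ ∉ W
candidate 5: n = (0, -3, -3, -3) → π⊥ ≈ (+0.0000, -1.2426); max(|x|,|y|,|x±y|/√2) = 1.2426 > 1.2 ⇒ ∉ W
candidate 6: n = (1, 0, -2, -1) → π⊥ ≈ (+0.2929, +1.2929); max(|x|,|y|,|x±y|/√2) = 1.2929 > 1.2 ⇒ ∉ W
candidate 7: n = (1, 2, -3, 1) → π⊥ ≈ (+0.2929, +5.1213); max(|x|,|y|,|x±y|/√2) = 5.1213 > 1.2 ⇒ ∉ W
candidate 8: n = (1, 0, 0, -1) → π⊥ ≈ (+0.2929, -0.7071); max(|x|,|y|,|x±y|/√2) = 0.7071 ≤ 1.2 ⇒ ∈ W
candidate 9: n = (-2, -2, -1, 3) → π⊥ ≈ (+1.5355, +1.7071); max(|x|,|y|,|x±y|/√2) = 2.2929 > 1.2 ⇒ ∉ W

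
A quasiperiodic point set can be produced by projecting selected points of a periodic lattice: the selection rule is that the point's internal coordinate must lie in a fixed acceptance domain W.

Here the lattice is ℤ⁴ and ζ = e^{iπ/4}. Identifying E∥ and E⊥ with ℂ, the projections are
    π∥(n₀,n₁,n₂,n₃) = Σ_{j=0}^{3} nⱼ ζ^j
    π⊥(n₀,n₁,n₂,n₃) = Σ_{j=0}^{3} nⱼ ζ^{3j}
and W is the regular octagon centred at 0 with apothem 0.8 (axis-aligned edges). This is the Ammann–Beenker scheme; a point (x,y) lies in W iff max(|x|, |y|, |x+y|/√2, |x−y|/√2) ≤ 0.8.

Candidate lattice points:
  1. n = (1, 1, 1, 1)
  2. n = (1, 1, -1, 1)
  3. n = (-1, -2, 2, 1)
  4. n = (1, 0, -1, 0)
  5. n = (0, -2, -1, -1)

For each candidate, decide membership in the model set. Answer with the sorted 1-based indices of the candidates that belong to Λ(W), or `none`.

none

With ζ = e^{iπ/4} the internal vectors are ζ^0,ζ^3,ζ^6,ζ^9.
candidate 1: n = (1, 1, 1, 1) → π⊥ ≈ (+1.0000, +0.4142); max(|x|,|y|,|x±y|/√2) = 1.0000 > 0.8 ⇒ ∉ W
candidate 2: n = (1, 1, -1, 1) → π⊥ ≈ (+1.0000, +2.4142); max(|x|,|y|,|x±y|/√2) = 2.4142 > 0.8 ⇒ ∉ W
candidate 3: n = (-1, -2, 2, 1) → π⊥ ≈ (+1.1213, -2.7071); max(|x|,|y|,|x±y|/√2) = 2.7071 > 0.8 ⇒ ∉ W
candidate 4: n = (1, 0, -1, 0) → π⊥ ≈ (+1.0000, +1.0000); max(|x|,|y|,|x±y|/√2) = 1.4142 > 0.8 ⇒ ∉ W
candidate 5: n = (0, -2, -1, -1) → π⊥ ≈ (+0.7071, -1.1213); max(|x|,|y|,|x±y|/√2) = 1.2929 > 0.8 ⇒ ∉ W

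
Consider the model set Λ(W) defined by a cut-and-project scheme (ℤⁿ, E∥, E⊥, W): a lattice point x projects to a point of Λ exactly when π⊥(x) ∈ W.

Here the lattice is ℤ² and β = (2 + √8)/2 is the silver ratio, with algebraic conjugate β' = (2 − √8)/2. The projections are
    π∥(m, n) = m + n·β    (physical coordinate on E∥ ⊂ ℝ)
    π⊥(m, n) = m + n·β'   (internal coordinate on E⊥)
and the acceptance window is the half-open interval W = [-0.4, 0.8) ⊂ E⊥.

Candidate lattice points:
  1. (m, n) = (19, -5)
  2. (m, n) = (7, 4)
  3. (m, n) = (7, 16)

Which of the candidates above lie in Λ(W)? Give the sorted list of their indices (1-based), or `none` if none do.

β' = (2−√8)/2 ≈ -0.41421.
#1 (19,-5): internal coord 19 + (-5)·β' = +21.07107; +21.07107 ∉ [-0.4, 0.8) → out
#2 (7,4): internal coord 7 + (4)·β' = +5.34315; +5.34315 ∉ [-0.4, 0.8) → out
#3 (7,16): internal coord 7 + (16)·β' = +0.37258; +0.37258 ∈ [-0.4, 0.8) → IN Λ

3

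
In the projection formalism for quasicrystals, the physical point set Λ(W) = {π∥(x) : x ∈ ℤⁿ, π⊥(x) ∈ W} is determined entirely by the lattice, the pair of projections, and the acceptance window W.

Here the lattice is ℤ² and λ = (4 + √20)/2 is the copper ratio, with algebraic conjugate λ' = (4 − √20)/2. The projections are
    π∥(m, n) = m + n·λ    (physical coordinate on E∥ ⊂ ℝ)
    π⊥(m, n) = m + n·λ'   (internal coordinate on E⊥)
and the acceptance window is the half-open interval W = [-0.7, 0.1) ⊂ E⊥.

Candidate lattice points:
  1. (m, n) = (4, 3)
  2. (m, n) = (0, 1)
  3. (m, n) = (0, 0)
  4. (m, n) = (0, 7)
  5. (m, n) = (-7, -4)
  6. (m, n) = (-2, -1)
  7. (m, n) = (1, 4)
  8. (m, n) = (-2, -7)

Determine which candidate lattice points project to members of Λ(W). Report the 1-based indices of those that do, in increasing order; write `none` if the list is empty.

2, 3, 7, 8

Numerically λ ≈ 4.23607 and λ' = −1/λ ≈ -0.23607.
#1 (4,3): internal coord 4 + (3)·λ' = +3.29180; +3.29180 ∉ [-0.7, 0.1) → out
#2 (0,1): internal coord 0 + (1)·λ' = -0.23607; -0.23607 ∈ [-0.7, 0.1) → IN Λ
#3 (0,0): internal coord 0 + (0)·λ' = +0.00000; +0.00000 ∈ [-0.7, 0.1) → IN Λ
#4 (0,7): internal coord 0 + (7)·λ' = -1.65248; -1.65248 ∉ [-0.7, 0.1) → out
#5 (-7,-4): internal coord -7 + (-4)·λ' = -6.05573; -6.05573 ∉ [-0.7, 0.1) → out
#6 (-2,-1): internal coord -2 + (-1)·λ' = -1.76393; -1.76393 ∉ [-0.7, 0.1) → out
#7 (1,4): internal coord 1 + (4)·λ' = +0.05573; +0.05573 ∈ [-0.7, 0.1) → IN Λ
#8 (-2,-7): internal coord -2 + (-7)·λ' = -0.34752; -0.34752 ∈ [-0.7, 0.1) → IN Λ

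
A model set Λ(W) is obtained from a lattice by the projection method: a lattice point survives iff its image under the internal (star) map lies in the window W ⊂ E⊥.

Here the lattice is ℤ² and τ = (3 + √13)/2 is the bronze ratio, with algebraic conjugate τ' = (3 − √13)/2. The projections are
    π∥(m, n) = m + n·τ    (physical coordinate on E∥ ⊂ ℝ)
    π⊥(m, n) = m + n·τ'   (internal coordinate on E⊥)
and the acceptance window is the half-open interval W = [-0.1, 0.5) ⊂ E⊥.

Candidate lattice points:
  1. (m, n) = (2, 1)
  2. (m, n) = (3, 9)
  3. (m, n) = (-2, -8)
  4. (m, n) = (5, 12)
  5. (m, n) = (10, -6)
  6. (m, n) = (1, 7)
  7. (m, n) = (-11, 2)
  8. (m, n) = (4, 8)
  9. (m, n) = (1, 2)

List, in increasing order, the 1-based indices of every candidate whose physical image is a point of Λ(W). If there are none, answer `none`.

τ' = (3−√13)/2 ≈ -0.3028.
[1] lift (2,1): star map gives 1.6972; window check -0.1 ≤ 1.6972 < 0.5 is false → out
[2] lift (3,9): star map gives 0.2750; window check -0.1 ≤ 0.2750 < 0.5 is true → IN Λ
[3] lift (-2,-8): star map gives 0.4222; window check -0.1 ≤ 0.4222 < 0.5 is true → IN Λ
[4] lift (5,12): star map gives 1.3667; window check -0.1 ≤ 1.3667 < 0.5 is false → out
[5] lift (10,-6): star map gives 11.8167; window check -0.1 ≤ 11.8167 < 0.5 is false → out
[6] lift (1,7): star map gives -1.1194; window check -0.1 ≤ -1.1194 < 0.5 is false → out
[7] lift (-11,2): star map gives -11.6056; window check -0.1 ≤ -11.6056 < 0.5 is false → out
[8] lift (4,8): star map gives 1.5778; window check -0.1 ≤ 1.5778 < 0.5 is false → out
[9] lift (1,2): star map gives 0.3944; window check -0.1 ≤ 0.3944 < 0.5 is true → IN Λ

2, 3, 9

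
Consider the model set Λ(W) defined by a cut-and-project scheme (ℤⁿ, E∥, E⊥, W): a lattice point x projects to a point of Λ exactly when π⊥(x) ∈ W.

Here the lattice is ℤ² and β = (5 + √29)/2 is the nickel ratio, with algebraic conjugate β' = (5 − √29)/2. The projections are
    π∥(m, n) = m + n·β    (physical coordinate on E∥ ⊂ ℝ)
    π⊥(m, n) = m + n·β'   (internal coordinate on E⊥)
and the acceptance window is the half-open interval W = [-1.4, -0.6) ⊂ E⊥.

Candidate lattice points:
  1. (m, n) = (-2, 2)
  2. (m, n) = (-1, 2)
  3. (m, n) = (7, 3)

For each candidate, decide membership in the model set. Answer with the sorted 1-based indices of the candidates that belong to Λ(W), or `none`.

Numerically β ≈ 5.192582 and β' = −1/β ≈ -0.192582.
candidate 1: (m,n)=(-2,2) → π∥ = -2+2·β ≈ 8.385165, π⊥ = -2+2·β' ≈ -2.385165 ∉ [-1.4, -0.6) ⇒ out
candidate 2: (m,n)=(-1,2) → π∥ = -1+2·β ≈ 9.385165, π⊥ = -1+2·β' ≈ -1.385165 ∈ [-1.4, -0.6) ⇒ IN Λ
candidate 3: (m,n)=(7,3) → π∥ = 7+3·β ≈ 22.577747, π⊥ = 7+3·β' ≈ 6.422253 ∉ [-1.4, -0.6) ⇒ out

2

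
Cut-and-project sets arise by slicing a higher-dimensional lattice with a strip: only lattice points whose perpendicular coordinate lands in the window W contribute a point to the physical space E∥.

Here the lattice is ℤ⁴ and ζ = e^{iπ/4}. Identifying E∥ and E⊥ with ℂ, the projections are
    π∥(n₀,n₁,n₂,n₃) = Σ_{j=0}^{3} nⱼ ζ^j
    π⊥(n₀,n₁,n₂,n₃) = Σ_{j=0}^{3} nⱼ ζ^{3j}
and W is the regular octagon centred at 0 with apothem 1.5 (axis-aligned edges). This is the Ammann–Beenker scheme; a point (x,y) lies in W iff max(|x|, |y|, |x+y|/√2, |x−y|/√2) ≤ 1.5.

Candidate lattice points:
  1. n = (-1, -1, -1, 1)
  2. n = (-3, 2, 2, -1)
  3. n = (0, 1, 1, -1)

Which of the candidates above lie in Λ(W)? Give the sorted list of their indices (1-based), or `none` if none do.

1

π⊥(n) = n₀ + n₁ζ³ + n₂ζ⁶ + n₃ζ⁹ where ζ = e^{iπ/4}.
candidate 1: n = (-1, -1, -1, 1) → π⊥ ≈ (+0.41421, +1.00000); max(|x|,|y|,|x±y|/√2) = 1.00000 ≤ 1.5 ⇒ ∈ W
candidate 2: n = (-3, 2, 2, -1) → π⊥ ≈ (-5.12132, -1.29289); max(|x|,|y|,|x±y|/√2) = 5.12132 > 1.5 ⇒ ∉ W
candidate 3: n = (0, 1, 1, -1) → π⊥ ≈ (-1.41421, -1.00000); max(|x|,|y|,|x±y|/√2) = 1.70711 > 1.5 ⇒ ∉ W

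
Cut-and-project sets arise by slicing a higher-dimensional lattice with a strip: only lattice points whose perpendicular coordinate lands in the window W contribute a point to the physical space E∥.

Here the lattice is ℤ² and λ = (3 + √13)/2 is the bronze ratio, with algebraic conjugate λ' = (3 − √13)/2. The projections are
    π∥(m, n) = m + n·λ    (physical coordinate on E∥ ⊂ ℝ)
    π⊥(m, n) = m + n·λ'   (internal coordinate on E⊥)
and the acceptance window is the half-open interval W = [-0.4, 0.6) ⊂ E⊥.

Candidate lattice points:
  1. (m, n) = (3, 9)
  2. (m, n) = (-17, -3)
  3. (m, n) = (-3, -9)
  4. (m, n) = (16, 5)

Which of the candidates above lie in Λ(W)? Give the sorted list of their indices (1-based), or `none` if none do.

Numerically λ ≈ 3.30278 and λ' = −1/λ ≈ -0.30278.
candidate 1: (m,n)=(3,9) → π∥ = 3+9·λ ≈ 32.72498, π⊥ = 3+9·λ' ≈ 0.27502 ∈ [-0.4, 0.6) ⇒ IN Λ
candidate 2: (m,n)=(-17,-3) → π∥ = -17-3·λ ≈ -26.90833, π⊥ = -17-3·λ' ≈ -16.09167 ∉ [-0.4, 0.6) ⇒ out
candidate 3: (m,n)=(-3,-9) → π∥ = -3-9·λ ≈ -32.72498, π⊥ = -3-9·λ' ≈ -0.27502 ∈ [-0.4, 0.6) ⇒ IN Λ
candidate 4: (m,n)=(16,5) → π∥ = 16+5·λ ≈ 32.51388, π⊥ = 16+5·λ' ≈ 14.48612 ∉ [-0.4, 0.6) ⇒ out

1, 3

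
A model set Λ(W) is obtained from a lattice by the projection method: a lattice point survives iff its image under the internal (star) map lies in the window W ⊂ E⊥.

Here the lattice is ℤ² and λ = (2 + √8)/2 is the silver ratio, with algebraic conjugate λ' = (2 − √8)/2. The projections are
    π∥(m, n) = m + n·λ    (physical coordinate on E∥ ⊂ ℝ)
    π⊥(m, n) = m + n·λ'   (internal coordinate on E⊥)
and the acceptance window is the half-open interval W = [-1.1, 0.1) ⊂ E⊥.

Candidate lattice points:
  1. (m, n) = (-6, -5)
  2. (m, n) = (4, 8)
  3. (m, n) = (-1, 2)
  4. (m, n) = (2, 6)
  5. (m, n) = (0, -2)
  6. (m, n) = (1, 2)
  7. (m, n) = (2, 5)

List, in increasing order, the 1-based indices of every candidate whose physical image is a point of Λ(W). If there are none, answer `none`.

4, 7

λ' = (2−√8)/2 ≈ -0.41421.
[1] lift (-6,-5): star map gives -3.92893; window check -1.1 ≤ -3.92893 < 0.1 is false → out
[2] lift (4,8): star map gives 0.68629; window check -1.1 ≤ 0.68629 < 0.1 is false → out
[3] lift (-1,2): star map gives -1.82843; window check -1.1 ≤ -1.82843 < 0.1 is false → out
[4] lift (2,6): star map gives -0.48528; window check -1.1 ≤ -0.48528 < 0.1 is true → IN Λ
[5] lift (0,-2): star map gives 0.82843; window check -1.1 ≤ 0.82843 < 0.1 is false → out
[6] lift (1,2): star map gives 0.17157; window check -1.1 ≤ 0.17157 < 0.1 is false → out
[7] lift (2,5): star map gives -0.07107; window check -1.1 ≤ -0.07107 < 0.1 is true → IN Λ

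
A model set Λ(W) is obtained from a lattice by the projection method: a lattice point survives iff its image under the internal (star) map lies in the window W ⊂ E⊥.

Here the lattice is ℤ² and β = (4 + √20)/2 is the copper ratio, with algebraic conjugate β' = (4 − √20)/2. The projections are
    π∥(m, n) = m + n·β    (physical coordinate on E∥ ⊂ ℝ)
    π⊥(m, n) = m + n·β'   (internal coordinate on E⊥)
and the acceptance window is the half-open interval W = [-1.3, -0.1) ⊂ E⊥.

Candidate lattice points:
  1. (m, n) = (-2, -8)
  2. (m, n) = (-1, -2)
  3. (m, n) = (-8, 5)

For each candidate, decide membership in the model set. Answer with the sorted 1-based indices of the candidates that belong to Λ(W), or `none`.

1, 2

β' = (4−√20)/2 ≈ -0.23607.
[1] lift (-2,-8): star map gives -0.11146; window check -1.3 ≤ -0.11146 < -0.1 is true → IN Λ
[2] lift (-1,-2): star map gives -0.52786; window check -1.3 ≤ -0.52786 < -0.1 is true → IN Λ
[3] lift (-8,5): star map gives -9.18034; window check -1.3 ≤ -9.18034 < -0.1 is false → out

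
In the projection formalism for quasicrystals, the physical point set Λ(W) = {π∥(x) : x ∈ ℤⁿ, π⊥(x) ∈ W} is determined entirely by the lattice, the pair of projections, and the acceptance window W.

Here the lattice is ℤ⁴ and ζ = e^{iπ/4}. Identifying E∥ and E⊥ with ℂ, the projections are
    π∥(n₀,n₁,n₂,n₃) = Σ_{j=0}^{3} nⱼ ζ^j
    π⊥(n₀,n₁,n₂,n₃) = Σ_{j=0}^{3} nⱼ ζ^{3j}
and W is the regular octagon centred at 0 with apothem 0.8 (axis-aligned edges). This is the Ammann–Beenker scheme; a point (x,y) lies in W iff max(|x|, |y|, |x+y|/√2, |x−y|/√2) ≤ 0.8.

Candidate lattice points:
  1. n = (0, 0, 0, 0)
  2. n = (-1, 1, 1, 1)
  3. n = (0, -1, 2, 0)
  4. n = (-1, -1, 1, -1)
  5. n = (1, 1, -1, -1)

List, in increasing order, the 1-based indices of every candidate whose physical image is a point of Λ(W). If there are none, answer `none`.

Internal map: ζ^{3j} for j=0..3 gives (1,0), (−√2/2,√2/2), (0,−1), (√2/2,√2/2).
#1 (0, 0, 0, 0): internal (0.0000, 0.0000); octagon support 0.0000 vs apothem 0.8 → ∈ W
#2 (-1, 1, 1, 1): internal (-1.0000, 0.4142); octagon support 1.0000 vs apothem 0.8 → ∉ W
#3 (0, -1, 2, 0): internal (0.7071, -2.7071); octagon support 2.7071 vs apothem 0.8 → ∉ W
#4 (-1, -1, 1, -1): internal (-1.0000, -2.4142); octagon support 2.4142 vs apothem 0.8 → ∉ W
#5 (1, 1, -1, -1): internal (-0.4142, 1.0000); octagon support 1.0000 vs apothem 0.8 → ∉ W

1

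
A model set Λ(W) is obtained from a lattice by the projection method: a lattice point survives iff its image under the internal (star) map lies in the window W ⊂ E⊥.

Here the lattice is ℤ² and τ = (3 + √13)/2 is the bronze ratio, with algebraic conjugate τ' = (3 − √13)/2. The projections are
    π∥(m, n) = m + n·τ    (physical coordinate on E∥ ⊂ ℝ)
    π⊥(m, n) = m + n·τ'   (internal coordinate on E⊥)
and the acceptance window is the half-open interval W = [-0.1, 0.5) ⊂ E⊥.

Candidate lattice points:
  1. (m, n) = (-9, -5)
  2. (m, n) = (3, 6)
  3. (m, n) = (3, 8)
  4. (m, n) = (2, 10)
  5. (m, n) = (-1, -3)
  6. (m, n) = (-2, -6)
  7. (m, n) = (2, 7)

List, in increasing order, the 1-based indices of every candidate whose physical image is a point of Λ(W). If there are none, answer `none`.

τ' = (3−√13)/2 ≈ -0.3028.
candidate 1: (m,n)=(-9,-5) → π∥ = -9-5·τ ≈ -25.5139, π⊥ = -9-5·τ' ≈ -7.4861 ∉ [-0.1, 0.5) ⇒ out
candidate 2: (m,n)=(3,6) → π∥ = 3+6·τ ≈ 22.8167, π⊥ = 3+6·τ' ≈ 1.1833 ∉ [-0.1, 0.5) ⇒ out
candidate 3: (m,n)=(3,8) → π∥ = 3+8·τ ≈ 29.4222, π⊥ = 3+8·τ' ≈ 0.5778 ∉ [-0.1, 0.5) ⇒ out
candidate 4: (m,n)=(2,10) → π∥ = 2+10·τ ≈ 35.0278, π⊥ = 2+10·τ' ≈ -1.0278 ∉ [-0.1, 0.5) ⇒ out
candidate 5: (m,n)=(-1,-3) → π∥ = -1-3·τ ≈ -10.9083, π⊥ = -1-3·τ' ≈ -0.0917 ∈ [-0.1, 0.5) ⇒ IN Λ
candidate 6: (m,n)=(-2,-6) → π∥ = -2-6·τ ≈ -21.8167, π⊥ = -2-6·τ' ≈ -0.1833 ∉ [-0.1, 0.5) ⇒ out
candidate 7: (m,n)=(2,7) → π∥ = 2+7·τ ≈ 25.1194, π⊥ = 2+7·τ' ≈ -0.1194 ∉ [-0.1, 0.5) ⇒ out

5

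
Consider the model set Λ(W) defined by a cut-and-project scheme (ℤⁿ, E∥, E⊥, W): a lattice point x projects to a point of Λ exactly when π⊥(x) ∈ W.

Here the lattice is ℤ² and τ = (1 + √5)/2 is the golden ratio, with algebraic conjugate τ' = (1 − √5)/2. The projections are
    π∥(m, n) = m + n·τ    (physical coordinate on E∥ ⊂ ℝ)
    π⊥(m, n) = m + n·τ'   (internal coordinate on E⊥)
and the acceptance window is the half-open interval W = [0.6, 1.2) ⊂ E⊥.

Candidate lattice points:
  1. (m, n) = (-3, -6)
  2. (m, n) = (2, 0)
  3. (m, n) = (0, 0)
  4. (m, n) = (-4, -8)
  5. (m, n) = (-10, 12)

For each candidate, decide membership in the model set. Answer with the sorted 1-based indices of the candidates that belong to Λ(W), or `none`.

1, 4

τ' = (1−√5)/2 ≈ -0.6180.
candidate 1: (m,n)=(-3,-6) → π∥ = -3-6·τ ≈ -12.7082, π⊥ = -3-6·τ' ≈ 0.7082 ∈ [0.6, 1.2) ⇒ IN Λ
candidate 2: (m,n)=(2,0) → π∥ = 2+0·τ ≈ 2.0000, π⊥ = 2+0·τ' ≈ 2.0000 ∉ [0.6, 1.2) ⇒ out
candidate 3: (m,n)=(0,0) → π∥ = 0+0·τ ≈ 0.0000, π⊥ = 0+0·τ' ≈ 0.0000 ∉ [0.6, 1.2) ⇒ out
candidate 4: (m,n)=(-4,-8) → π∥ = -4-8·τ ≈ -16.9443, π⊥ = -4-8·τ' ≈ 0.9443 ∈ [0.6, 1.2) ⇒ IN Λ
candidate 5: (m,n)=(-10,12) → π∥ = -10+12·τ ≈ 9.4164, π⊥ = -10+12·τ' ≈ -17.4164 ∉ [0.6, 1.2) ⇒ out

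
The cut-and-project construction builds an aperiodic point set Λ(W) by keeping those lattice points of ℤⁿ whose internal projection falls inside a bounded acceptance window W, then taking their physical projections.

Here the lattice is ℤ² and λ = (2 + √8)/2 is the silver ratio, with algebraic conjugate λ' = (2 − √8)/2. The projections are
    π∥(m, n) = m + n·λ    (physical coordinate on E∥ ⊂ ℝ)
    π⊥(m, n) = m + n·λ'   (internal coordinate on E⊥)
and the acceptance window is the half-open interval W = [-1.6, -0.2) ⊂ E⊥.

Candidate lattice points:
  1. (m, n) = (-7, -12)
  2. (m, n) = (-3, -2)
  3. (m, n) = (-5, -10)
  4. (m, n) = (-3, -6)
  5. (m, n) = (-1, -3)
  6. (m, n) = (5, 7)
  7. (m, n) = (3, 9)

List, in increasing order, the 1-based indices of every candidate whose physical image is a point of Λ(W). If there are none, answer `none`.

Numerically λ ≈ 2.414214 and λ' = −1/λ ≈ -0.414214.
[1] lift (-7,-12): star map gives -2.029437; window check -1.6 ≤ -2.029437 < -0.2 is false → out
[2] lift (-3,-2): star map gives -2.171573; window check -1.6 ≤ -2.171573 < -0.2 is false → out
[3] lift (-5,-10): star map gives -0.857864; window check -1.6 ≤ -0.857864 < -0.2 is true → IN Λ
[4] lift (-3,-6): star map gives -0.514719; window check -1.6 ≤ -0.514719 < -0.2 is true → IN Λ
[5] lift (-1,-3): star map gives 0.242641; window check -1.6 ≤ 0.242641 < -0.2 is false → out
[6] lift (5,7): star map gives 2.100505; window check -1.6 ≤ 2.100505 < -0.2 is false → out
[7] lift (3,9): star map gives -0.727922; window check -1.6 ≤ -0.727922 < -0.2 is true → IN Λ

3, 4, 7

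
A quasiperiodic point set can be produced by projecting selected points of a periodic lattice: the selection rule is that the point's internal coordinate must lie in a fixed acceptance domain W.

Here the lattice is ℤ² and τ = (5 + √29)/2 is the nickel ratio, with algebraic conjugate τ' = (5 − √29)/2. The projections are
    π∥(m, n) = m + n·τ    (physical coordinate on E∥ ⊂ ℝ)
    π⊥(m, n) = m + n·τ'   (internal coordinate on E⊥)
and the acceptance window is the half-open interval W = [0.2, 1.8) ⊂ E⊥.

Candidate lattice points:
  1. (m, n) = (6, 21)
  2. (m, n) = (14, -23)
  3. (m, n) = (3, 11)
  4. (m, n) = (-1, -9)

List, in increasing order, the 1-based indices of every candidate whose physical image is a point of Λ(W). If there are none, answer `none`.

3, 4

Numerically τ ≈ 5.1926 and τ' = −1/τ ≈ -0.1926.
[1] lift (6,21): star map gives 1.9558; window check 0.2 ≤ 1.9558 < 1.8 is false → out
[2] lift (14,-23): star map gives 18.4294; window check 0.2 ≤ 18.4294 < 1.8 is false → out
[3] lift (3,11): star map gives 0.8816; window check 0.2 ≤ 0.8816 < 1.8 is true → IN Λ
[4] lift (-1,-9): star map gives 0.7332; window check 0.2 ≤ 0.7332 < 1.8 is true → IN Λ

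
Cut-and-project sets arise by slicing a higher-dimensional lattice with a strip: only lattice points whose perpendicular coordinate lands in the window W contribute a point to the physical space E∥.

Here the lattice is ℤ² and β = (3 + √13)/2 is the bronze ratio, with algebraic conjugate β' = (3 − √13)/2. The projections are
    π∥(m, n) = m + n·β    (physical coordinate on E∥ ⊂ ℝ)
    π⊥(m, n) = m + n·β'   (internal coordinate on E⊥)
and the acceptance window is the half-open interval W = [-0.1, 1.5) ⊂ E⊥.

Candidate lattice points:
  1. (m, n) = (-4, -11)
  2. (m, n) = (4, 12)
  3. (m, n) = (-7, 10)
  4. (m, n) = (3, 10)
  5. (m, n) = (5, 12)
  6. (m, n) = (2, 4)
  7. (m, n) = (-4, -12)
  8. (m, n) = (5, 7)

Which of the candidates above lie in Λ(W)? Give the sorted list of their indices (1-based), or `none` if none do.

2, 4, 5, 6

Numerically β ≈ 3.3028 and β' = −1/β ≈ -0.3028.
[1] lift (-4,-11): star map gives -0.6695; window check -0.1 ≤ -0.6695 < 1.5 is false → out
[2] lift (4,12): star map gives 0.3667; window check -0.1 ≤ 0.3667 < 1.5 is true → IN Λ
[3] lift (-7,10): star map gives -10.0278; window check -0.1 ≤ -10.0278 < 1.5 is false → out
[4] lift (3,10): star map gives -0.0278; window check -0.1 ≤ -0.0278 < 1.5 is true → IN Λ
[5] lift (5,12): star map gives 1.3667; window check -0.1 ≤ 1.3667 < 1.5 is true → IN Λ
[6] lift (2,4): star map gives 0.7889; window check -0.1 ≤ 0.7889 < 1.5 is true → IN Λ
[7] lift (-4,-12): star map gives -0.3667; window check -0.1 ≤ -0.3667 < 1.5 is false → out
[8] lift (5,7): star map gives 2.8806; window check -0.1 ≤ 2.8806 < 1.5 is false → out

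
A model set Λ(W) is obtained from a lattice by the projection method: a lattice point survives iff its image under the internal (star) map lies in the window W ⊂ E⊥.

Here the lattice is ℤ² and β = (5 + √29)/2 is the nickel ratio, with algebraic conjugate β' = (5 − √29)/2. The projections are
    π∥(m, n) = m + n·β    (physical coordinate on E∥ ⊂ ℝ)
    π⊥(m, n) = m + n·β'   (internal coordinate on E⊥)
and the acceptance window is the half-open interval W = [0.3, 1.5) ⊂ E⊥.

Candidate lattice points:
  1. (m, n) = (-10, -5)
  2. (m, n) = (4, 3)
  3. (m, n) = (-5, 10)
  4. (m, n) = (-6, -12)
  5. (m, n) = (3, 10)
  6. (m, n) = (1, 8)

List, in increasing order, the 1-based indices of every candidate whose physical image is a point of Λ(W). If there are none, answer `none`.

β' = (5−√29)/2 ≈ -0.1926.
[1] lift (-10,-5): star map gives -9.0371; window check 0.3 ≤ -9.0371 < 1.5 is false → out
[2] lift (4,3): star map gives 3.4223; window check 0.3 ≤ 3.4223 < 1.5 is false → out
[3] lift (-5,10): star map gives -6.9258; window check 0.3 ≤ -6.9258 < 1.5 is false → out
[4] lift (-6,-12): star map gives -3.6890; window check 0.3 ≤ -3.6890 < 1.5 is false → out
[5] lift (3,10): star map gives 1.0742; window check 0.3 ≤ 1.0742 < 1.5 is true → IN Λ
[6] lift (1,8): star map gives -0.5407; window check 0.3 ≤ -0.5407 < 1.5 is false → out

5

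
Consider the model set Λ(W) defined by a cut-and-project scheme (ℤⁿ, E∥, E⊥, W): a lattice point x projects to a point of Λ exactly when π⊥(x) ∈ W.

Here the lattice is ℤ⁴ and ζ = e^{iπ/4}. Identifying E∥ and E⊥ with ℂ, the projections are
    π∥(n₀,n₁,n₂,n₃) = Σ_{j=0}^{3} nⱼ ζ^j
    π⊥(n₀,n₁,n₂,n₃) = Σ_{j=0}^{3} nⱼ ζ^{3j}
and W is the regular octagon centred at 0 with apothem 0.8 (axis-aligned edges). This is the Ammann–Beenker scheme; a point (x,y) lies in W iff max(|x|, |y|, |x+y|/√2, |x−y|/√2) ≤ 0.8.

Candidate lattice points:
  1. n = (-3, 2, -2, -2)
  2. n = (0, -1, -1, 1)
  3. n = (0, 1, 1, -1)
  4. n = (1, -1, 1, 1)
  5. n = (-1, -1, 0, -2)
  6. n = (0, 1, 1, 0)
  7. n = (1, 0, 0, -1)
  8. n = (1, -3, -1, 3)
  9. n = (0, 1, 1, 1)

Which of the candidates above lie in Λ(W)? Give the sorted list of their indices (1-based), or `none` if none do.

6, 7, 9

Internal map: ζ^{3j} for j=0..3 gives (1,0), (−√2/2,√2/2), (0,−1), (√2/2,√2/2).
#1 (-3, 2, -2, -2): internal (-5.8284, 2.0000); octagon support 5.8284 vs apothem 0.8 → ∉ W
#2 (0, -1, -1, 1): internal (1.4142, 1.0000); octagon support 1.7071 vs apothem 0.8 → ∉ W
#3 (0, 1, 1, -1): internal (-1.4142, -1.0000); octagon support 1.7071 vs apothem 0.8 → ∉ W
#4 (1, -1, 1, 1): internal (2.4142, -1.0000); octagon support 2.4142 vs apothem 0.8 → ∉ W
#5 (-1, -1, 0, -2): internal (-1.7071, -2.1213); octagon support 2.7071 vs apothem 0.8 → ∉ W
#6 (0, 1, 1, 0): internal (-0.7071, -0.2929); octagon support 0.7071 vs apothem 0.8 → ∈ W
#7 (1, 0, 0, -1): internal (0.2929, -0.7071); octagon support 0.7071 vs apothem 0.8 → ∈ W
#8 (1, -3, -1, 3): internal (5.2426, 1.0000); octagon support 5.2426 vs apothem 0.8 → ∉ W
#9 (0, 1, 1, 1): internal (0.0000, 0.4142); octagon support 0.4142 vs apothem 0.8 → ∈ W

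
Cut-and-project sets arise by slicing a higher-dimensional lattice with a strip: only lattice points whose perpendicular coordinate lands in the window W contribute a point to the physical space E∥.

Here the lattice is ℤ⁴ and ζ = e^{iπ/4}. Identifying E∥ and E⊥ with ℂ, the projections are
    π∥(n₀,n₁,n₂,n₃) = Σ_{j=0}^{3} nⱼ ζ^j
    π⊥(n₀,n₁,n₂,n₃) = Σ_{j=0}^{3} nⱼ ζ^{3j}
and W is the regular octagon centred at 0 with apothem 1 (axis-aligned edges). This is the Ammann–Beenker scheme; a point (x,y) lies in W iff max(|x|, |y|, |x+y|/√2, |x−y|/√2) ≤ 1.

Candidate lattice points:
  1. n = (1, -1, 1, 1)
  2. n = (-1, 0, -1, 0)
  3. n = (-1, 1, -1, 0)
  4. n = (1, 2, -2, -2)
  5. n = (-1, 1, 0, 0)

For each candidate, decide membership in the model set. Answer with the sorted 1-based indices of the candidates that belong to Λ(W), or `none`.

With ζ = e^{iπ/4} the internal vectors are ζ^0,ζ^3,ζ^6,ζ^9.
candidate 1: n = (1, -1, 1, 1) → π⊥ ≈ (+2.41421, -1.00000); max(|x|,|y|,|x±y|/√2) = 2.41421 > 1 ⇒ ∉ W
candidate 2: n = (-1, 0, -1, 0) → π⊥ ≈ (-1.00000, +1.00000); max(|x|,|y|,|x±y|/√2) = 1.41421 > 1 ⇒ ∉ W
candidate 3: n = (-1, 1, -1, 0) → π⊥ ≈ (-1.70711, +1.70711); max(|x|,|y|,|x±y|/√2) = 2.41421 > 1 ⇒ ∉ W
candidate 4: n = (1, 2, -2, -2) → π⊥ ≈ (-1.82843, +2.00000); max(|x|,|y|,|x±y|/√2) = 2.70711 > 1 ⇒ ∉ W
candidate 5: n = (-1, 1, 0, 0) → π⊥ ≈ (-1.70711, +0.70711); max(|x|,|y|,|x±y|/√2) = 1.70711 > 1 ⇒ ∉ W

none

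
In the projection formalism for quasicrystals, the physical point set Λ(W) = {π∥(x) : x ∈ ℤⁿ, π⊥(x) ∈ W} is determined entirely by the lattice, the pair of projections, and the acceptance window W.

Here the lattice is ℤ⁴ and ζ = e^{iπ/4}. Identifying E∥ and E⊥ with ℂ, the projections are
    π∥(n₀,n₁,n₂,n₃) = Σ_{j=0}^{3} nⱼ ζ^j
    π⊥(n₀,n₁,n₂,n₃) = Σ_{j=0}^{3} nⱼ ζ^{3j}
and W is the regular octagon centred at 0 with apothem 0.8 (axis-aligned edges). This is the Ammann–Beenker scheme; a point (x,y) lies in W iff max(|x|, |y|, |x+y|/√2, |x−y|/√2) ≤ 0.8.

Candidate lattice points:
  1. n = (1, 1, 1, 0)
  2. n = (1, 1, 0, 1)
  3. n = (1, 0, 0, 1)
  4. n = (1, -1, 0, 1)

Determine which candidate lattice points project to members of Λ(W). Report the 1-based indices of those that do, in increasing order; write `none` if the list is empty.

1

Internal map: ζ^{3j} for j=0..3 gives (1,0), (−√2/2,√2/2), (0,−1), (√2/2,√2/2).
candidate 1: n = (1, 1, 1, 0) → π⊥ ≈ (+0.292893, -0.292893); max(|x|,|y|,|x±y|/√2) = 0.414214 ≤ 0.8 ⇒ ∈ W
candidate 2: n = (1, 1, 0, 1) → π⊥ ≈ (+1.000000, +1.414214); max(|x|,|y|,|x±y|/√2) = 1.707107 > 0.8 ⇒ ∉ W
candidate 3: n = (1, 0, 0, 1) → π⊥ ≈ (+1.707107, +0.707107); max(|x|,|y|,|x±y|/√2) = 1.707107 > 0.8 ⇒ ∉ W
candidate 4: n = (1, -1, 0, 1) → π⊥ ≈ (+2.414214, +0.000000); max(|x|,|y|,|x±y|/√2) = 2.414214 > 0.8 ⇒ ∉ W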